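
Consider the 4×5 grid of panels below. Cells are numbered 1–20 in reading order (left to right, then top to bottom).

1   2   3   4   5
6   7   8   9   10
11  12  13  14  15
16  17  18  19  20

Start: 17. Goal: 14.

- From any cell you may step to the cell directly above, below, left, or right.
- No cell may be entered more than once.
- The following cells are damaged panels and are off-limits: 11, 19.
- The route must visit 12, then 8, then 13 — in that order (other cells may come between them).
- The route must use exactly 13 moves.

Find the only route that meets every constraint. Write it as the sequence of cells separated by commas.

The waypoints must appear in the order 12, 8, 13, with no cell reused.
Route from 17: up 2 to 7, left 1 to 6, up 1 to 1, right 4 to 5, down 1 to 10, left 2 to 8, down 1 to 13, right 1 to 14 — 13 moves in all.
Check: order respected (12 at step 1, 8 at step 11, 13 at step 12); 13 moves as required.

17, 12, 7, 6, 1, 2, 3, 4, 5, 10, 9, 8, 13, 14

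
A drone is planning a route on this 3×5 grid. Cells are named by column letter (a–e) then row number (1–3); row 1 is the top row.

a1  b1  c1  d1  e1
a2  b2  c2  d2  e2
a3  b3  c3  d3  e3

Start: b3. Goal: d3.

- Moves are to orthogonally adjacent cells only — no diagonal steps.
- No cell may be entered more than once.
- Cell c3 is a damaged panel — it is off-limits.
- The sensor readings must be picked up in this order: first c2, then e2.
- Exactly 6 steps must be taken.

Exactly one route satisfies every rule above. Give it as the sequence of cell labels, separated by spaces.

b3 b2 c2 d2 e2 e3 d3

The waypoints must appear in the order c2, e2, with no cell reused.
Route from b3: up 1 to b2, right 3 to e2, down 1 to e3, left 1 to d3 — 6 moves in all.
Check: order respected (c2 at step 2, e2 at step 4); 6 moves as required.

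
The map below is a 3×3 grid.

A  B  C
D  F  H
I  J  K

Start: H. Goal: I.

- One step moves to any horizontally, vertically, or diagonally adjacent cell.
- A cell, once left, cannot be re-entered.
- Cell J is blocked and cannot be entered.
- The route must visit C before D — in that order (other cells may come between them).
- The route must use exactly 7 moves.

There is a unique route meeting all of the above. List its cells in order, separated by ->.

The waypoints must appear in the order C, D, with no cell reused.
Route from H: down 1 to K, up-left 1 to F, up-right 1 to C, left 2 to A, down 2 to I — 7 moves in all.
Check: order respected (C at step 3, D at step 6); 7 moves as required.

H -> K -> F -> C -> B -> A -> D -> I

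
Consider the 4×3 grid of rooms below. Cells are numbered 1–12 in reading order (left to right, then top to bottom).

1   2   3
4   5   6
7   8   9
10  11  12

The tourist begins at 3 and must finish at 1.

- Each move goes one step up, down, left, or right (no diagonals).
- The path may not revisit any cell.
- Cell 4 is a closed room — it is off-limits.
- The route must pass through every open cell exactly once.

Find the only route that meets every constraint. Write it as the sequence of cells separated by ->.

Need to visit all 11 open cells exactly once, starting at 3 and ending at 1.
Cell 12 has only two open neighbours (9 and 11), so the path must pass straight through it: one of those is the cell it's entered from and the other is where it exits.
Route from 3: down 3 to 12, left 2 to 10, up 1 to 7, right 1 to 8, up 2 to 2, left 1 to 1 — 10 moves in all.
Check: all 11 open cells covered.

3 -> 6 -> 9 -> 12 -> 11 -> 10 -> 7 -> 8 -> 5 -> 2 -> 1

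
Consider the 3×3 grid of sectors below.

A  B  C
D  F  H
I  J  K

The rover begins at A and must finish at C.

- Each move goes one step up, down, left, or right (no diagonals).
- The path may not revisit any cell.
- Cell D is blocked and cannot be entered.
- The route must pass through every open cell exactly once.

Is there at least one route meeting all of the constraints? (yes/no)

Cell I has only one open neighbour but is neither the start nor the goal, so a Hamiltonian route would have to both enter and leave it through the same neighbour — impossible without revisiting.

no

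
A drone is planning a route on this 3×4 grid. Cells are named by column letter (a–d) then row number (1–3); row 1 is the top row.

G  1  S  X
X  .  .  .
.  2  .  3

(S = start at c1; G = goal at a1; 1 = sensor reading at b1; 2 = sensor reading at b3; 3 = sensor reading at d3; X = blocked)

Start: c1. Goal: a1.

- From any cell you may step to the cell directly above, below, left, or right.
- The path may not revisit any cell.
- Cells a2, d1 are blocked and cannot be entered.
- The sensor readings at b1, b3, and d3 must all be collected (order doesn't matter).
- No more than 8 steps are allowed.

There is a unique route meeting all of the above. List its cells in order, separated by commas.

c1, c2, d2, d3, c3, b3, b2, b1, a1

The budget equals the shortest possible length, so every move has to be on a shortest route through the required cells.
Route from c1: down to c2, right to d2, down to d3, 2× left (reaching b3), 2× up (reaching b1), left to a1 — 8 moves in all.
Check: all required cells visited; 8 ≤ 8 moves.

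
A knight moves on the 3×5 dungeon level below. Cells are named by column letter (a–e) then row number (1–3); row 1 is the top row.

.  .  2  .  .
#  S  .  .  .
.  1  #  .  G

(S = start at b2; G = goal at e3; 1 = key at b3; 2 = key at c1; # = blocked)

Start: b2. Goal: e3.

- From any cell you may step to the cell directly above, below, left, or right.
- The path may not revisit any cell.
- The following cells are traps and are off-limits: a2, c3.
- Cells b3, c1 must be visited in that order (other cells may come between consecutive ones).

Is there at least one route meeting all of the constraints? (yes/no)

Every way from b3 onward to e3 runs back through b2, which the route has already used — so it cannot be completed without a revisit.

no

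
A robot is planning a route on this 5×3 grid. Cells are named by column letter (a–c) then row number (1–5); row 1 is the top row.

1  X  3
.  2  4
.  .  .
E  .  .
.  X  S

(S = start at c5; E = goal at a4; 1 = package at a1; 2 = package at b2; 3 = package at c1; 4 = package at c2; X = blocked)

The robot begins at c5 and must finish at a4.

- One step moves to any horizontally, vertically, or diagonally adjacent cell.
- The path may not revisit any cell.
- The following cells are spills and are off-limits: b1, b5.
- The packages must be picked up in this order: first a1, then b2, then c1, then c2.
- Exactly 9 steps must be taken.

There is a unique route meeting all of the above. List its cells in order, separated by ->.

The waypoints must appear in the order a1, b2, c1, c2, with no cell reused.
Route from c5: up-left 2 to a3, up 2 to a1, down-right 1 to b2, up-right 1 to c1, down 1 to c2, down-left 2 to a4 — 9 moves in all.
Check: order respected (1 at step 4, 2 at step 5, 3 at step 6, 4 at step 7); 9 moves as required.

c5 -> b4 -> a3 -> a2 -> a1 -> b2 -> c1 -> c2 -> b3 -> a4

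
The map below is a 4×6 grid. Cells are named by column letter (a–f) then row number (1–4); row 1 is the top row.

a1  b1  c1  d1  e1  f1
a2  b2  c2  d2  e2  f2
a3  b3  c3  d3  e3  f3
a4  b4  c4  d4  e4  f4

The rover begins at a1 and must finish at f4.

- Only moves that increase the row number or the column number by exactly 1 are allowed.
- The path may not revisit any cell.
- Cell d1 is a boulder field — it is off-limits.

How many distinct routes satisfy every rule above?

A right/down-only route from a1 to f4 makes exactly 3 down-moves and 5 right-moves in some order.
With no other constraints that would be C(8,3) = 56 routes.
Subtract routes through each blocked cell (inclusion–exclusion for overlaps): − through d1: 10 → 46.
That gives 46 routes.

46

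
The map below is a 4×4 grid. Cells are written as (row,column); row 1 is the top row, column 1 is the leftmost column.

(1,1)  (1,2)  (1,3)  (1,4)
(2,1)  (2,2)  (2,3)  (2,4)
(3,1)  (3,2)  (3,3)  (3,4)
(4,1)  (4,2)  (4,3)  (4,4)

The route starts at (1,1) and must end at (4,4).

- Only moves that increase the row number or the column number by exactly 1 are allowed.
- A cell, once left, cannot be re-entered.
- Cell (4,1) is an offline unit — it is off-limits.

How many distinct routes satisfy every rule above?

19

A right/down-only route from (1,1) to (4,4) makes exactly 3 down-moves and 3 right-moves in some order.
With no other constraints that would be C(6,3) = 20 routes.
Subtract routes through each blocked cell (inclusion–exclusion for overlaps): − through (4,1): 1 → 19.
That gives 19 routes.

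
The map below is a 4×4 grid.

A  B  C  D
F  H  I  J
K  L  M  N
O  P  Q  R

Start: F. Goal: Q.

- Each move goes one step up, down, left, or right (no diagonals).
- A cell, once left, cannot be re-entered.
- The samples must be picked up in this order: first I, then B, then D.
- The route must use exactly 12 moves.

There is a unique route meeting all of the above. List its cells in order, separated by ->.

F -> K -> L -> M -> I -> H -> B -> C -> D -> J -> N -> R -> Q

The waypoints must appear in the order I, B, D, with no cell reused.
Route from F: down 1 to K, right 2 to M, up 1 to I, left 1 to H, up 1 to B, right 2 to D, down 3 to R, left 1 to Q — 12 moves in all.
Check: order respected (I at step 4, B at step 6, D at step 8); 12 moves as required.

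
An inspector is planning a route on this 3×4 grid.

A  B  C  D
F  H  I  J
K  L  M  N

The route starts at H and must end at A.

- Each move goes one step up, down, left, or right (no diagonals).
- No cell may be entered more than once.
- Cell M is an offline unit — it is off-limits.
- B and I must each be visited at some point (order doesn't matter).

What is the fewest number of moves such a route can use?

Any route passes through B and I in some order between H and A. Summing Manhattan distances along each leg and taking the cheapest ordering (H → I → B → A) gives a lower bound of 1 + 2 + 1 = 4 moves.
A route of 4 moves achieves this: H → I → C → B → A.
Since 4 matches the lower bound, it is optimal.

4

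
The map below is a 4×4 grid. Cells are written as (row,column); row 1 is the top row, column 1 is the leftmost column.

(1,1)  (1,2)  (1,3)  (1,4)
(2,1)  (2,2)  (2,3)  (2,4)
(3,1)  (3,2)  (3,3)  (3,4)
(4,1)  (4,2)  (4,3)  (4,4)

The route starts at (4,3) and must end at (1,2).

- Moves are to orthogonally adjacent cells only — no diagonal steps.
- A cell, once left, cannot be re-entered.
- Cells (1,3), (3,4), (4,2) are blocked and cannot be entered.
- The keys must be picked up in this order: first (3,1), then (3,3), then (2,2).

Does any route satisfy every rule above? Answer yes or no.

no

Ignoring the required order, 2 revisit-free routes from (4,3) to (1,2) pass through all of (3,1), (3,3), and (2,2); the waypoint orders that occur are (3,3) → (2,2) → (3,1) (1); (3,3) → (3,1) → (2,2) (1) — never (3,1) → (3,3) → (2,2).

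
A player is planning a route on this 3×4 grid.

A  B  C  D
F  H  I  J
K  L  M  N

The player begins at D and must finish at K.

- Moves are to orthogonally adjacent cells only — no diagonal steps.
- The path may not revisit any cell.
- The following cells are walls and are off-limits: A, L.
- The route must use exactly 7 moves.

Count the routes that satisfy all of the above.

Need simple routes of exactly 7 moves from D to K (Manhattan distance 5, so 1 moves are spent on a detour and 1 undoing it).
Enumerating: D J N M I H F K | D J I C B H F K.
That gives 2 routes.

2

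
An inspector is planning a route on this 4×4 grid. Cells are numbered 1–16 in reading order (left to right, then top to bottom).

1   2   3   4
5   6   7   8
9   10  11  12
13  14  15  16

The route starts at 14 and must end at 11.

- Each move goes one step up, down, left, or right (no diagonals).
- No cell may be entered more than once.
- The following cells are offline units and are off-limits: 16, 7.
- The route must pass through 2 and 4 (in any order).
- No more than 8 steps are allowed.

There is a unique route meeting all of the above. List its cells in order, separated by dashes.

14 - 10 - 6 - 2 - 3 - 4 - 8 - 12 - 11

The 8-move cap with required stops at 2, 4 leaves no slack for detours.
Route from 14: up 3 to 2, right 2 to 4, down 2 to 12, left 1 to 11 — 8 moves in all.
Check: all required cells visited; 8 ≤ 8 moves.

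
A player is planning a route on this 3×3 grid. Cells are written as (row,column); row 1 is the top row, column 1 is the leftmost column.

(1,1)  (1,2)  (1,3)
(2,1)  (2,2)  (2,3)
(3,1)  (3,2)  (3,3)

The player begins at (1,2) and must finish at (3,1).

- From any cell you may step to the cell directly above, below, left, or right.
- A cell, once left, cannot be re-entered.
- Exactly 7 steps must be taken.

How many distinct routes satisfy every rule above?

Need simple routes of exactly 7 moves from (1,2) to (3,1) (Manhattan distance 3, so 2 moves are spent on a detour and 2 undoing it).
Enumerating: (1,2) (1,1) (2,1) (2,2) (2,3) (3,3) (3,2) (3,1) | (1,2) (1,3) (2,3) (3,3) (3,2) (2,2) (2,1) (3,1).
That gives 2 routes.

2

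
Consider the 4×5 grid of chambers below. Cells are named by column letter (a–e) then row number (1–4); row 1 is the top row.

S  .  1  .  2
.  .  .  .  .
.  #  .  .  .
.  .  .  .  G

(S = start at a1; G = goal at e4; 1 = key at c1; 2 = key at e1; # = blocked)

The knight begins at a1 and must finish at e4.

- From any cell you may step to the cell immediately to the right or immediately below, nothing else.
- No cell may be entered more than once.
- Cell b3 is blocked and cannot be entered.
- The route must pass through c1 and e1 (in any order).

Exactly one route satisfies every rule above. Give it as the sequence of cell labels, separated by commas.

Moves only go right or down, so the column and row indices never decrease.
Route from a1: 4× right (reaching e1), 3× down (reaching e4) — 7 moves in all.
Check: all required cells visited.

a1, b1, c1, d1, e1, e2, e3, e4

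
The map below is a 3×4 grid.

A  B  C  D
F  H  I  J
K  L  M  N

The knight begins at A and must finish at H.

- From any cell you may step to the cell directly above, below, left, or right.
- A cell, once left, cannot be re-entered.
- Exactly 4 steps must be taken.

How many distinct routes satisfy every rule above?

2

Need simple routes of exactly 4 moves from A to H (Manhattan distance 2, so 1 moves are spent on a detour and 1 undoing it).
Enumerating: A F K L H | A B C I H.
That gives 2 routes.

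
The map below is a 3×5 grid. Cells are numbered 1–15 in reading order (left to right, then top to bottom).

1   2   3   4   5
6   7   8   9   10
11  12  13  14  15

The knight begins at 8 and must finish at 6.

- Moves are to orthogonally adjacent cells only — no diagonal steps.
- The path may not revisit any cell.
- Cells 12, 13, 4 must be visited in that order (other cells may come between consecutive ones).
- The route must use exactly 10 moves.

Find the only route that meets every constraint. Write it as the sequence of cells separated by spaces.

The waypoints must appear in the order 12, 13, 4, with no cell reused.
Route from 8: left 1 to 7, down 1 to 12, right 2 to 14, up 2 to 4, left 3 to 1, down 1 to 6 — 10 moves in all.
Check: order respected (12 at step 2, 13 at step 3, 4 at step 6); 10 moves as required.

8 7 12 13 14 9 4 3 2 1 6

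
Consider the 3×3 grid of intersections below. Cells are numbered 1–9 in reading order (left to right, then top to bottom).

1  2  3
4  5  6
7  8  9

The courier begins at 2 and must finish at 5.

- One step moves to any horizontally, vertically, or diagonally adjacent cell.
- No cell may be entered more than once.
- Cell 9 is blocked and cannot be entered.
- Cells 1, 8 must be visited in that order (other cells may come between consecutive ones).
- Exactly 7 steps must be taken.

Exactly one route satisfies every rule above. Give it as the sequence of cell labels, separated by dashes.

2 - 1 - 4 - 7 - 8 - 6 - 3 - 5

The waypoints must appear in the order 1, 8, with no cell reused.
Route from 2: left 1 to 1, down 2 to 7, right 1 to 8, up-right 1 to 6, up 1 to 3, down-left 1 to 5 — 7 moves in all.
Check: order respected (1 at step 1, 8 at step 4); 7 moves as required.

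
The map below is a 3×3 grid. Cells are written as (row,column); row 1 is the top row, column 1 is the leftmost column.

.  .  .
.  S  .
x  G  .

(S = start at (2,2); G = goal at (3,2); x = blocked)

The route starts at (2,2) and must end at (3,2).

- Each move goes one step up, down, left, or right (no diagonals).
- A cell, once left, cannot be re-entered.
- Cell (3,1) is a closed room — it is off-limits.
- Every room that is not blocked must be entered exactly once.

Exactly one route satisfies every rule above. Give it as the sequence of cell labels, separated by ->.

(2,2) -> (2,1) -> (1,1) -> (1,2) -> (1,3) -> (2,3) -> (3,3) -> (3,2)

Need to visit all 8 open cells exactly once, starting at (2,2) and ending at (3,2).
Cell (3,3) has only two open neighbours ((2,3) and (3,2)), so the path must pass straight through it: one of those is the cell it's entered from and the other is where it exits.
Route from (2,2): left 1 to (2,1), up 1 to (1,1), right 2 to (1,3), down 2 to (3,3), left 1 to (3,2) — 7 moves in all.
Check: all 8 open cells covered.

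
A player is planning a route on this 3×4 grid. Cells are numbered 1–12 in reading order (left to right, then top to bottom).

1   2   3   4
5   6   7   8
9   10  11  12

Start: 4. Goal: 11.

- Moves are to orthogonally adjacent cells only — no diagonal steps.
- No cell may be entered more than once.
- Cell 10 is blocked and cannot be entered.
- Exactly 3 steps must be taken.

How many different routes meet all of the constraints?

3

Need simple routes of exactly 3 moves from 4 to 11 (Manhattan distance 3, so 0 moves are spent on a detour and 0 undoing it).
Enumerating: 4 8 12 11 | 4 8 7 11 | 4 3 7 11.
That gives 3 routes.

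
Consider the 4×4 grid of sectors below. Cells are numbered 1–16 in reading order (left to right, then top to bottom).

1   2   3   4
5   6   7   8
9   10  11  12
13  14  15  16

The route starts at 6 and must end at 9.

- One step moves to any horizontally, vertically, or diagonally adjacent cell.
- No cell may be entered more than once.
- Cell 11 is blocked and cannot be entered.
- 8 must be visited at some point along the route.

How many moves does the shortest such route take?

Any route passes through 8 somewhere between 6 and 9. Summing Chebyshev distances along the two legs (6 → 8 → 9) gives a lower bound of 2 + 3 = 5 moves.
A route of 5 moves achieves this: 6 → 3 → 8 → 7 → 10 → 9.
Since 5 matches the lower bound, it is optimal.

5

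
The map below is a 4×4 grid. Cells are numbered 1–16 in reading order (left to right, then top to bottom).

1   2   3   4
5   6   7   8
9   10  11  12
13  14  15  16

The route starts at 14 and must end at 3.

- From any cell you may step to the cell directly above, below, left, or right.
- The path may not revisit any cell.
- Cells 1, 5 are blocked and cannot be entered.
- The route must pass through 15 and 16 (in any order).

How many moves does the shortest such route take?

6

Any route passes through 15 and 16 in some order between 14 and 3. Summing Manhattan distances along each leg and taking the cheapest ordering (14 → 15 → 16 → 3) gives a lower bound of 1 + 1 + 4 = 6 moves.
A route of 6 moves achieves this: 14 → 15 → 16 → 12 → 8 → 4 → 3.
Since 6 matches the lower bound, it is optimal.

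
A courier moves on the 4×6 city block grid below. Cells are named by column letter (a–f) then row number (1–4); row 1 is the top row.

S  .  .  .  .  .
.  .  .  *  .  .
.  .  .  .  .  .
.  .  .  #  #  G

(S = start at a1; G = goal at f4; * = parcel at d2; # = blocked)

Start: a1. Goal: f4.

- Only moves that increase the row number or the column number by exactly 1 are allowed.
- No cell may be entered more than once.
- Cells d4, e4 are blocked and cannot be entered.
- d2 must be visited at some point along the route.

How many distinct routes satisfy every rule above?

12

A right/down-only route from a1 to f4 makes exactly 3 down-moves and 5 right-moves in some order.
With no other constraints that would be C(8,3) = 56 routes.
Split at d2 and multiply the segment counts (each segment already excludes blocked cells): a1→d2: 4; d2→f4: 3; product = 12.
That gives 12 routes.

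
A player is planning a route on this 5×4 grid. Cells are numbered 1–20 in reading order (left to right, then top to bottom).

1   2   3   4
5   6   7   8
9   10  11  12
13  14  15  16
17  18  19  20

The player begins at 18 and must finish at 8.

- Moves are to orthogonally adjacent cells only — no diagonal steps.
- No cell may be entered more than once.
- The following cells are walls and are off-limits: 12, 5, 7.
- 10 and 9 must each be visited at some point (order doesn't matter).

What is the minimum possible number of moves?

9

Any route passes through 10 and 9 in some order between 18 and 8. Summing Manhattan distances along each leg and taking the cheapest ordering (18 → 10 → 9 → 8) gives a lower bound of 2 + 1 + 4 = 7 moves.
That bound ignores the blocked cells. Measuring each leg by the fewest moves that actually steer around them (18→10: 2; 10→9: 1; 9→8: 6) raises the lower bound to 9.
A route of 9 moves exists: 18 → 14 → 13 → 9 → 10 → 6 → 2 → 3 → 4 → 8.
Since 9 matches that lower bound, it is optimal.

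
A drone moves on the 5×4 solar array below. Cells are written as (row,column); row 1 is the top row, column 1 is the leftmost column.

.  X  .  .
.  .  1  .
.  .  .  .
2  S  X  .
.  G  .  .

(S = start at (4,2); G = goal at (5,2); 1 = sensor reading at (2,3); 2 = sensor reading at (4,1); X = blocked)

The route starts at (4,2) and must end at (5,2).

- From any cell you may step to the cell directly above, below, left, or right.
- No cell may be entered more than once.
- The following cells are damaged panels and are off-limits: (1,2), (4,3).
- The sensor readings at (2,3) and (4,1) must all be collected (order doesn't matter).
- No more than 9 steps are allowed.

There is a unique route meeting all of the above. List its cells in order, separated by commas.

The 9-move cap with required stops at (2,3), (4,1) leaves no slack for detours.
Route from (4,2): up 1 to (3,2), right 1 to (3,3), up 1 to (2,3), left 2 to (2,1), down 3 to (5,1), right 1 to (5,2) — 9 moves in all.
Check: all required cells visited; 9 ≤ 9 moves.

(4,2), (3,2), (3,3), (2,3), (2,2), (2,1), (3,1), (4,1), (5,1), (5,2)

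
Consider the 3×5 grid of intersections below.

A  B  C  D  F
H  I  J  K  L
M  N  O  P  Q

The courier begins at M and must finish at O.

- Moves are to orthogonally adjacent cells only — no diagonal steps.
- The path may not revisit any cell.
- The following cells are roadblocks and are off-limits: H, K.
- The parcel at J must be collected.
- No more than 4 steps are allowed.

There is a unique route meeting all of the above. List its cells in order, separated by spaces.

M N I J O

The 4-move cap with required stops at J leaves no slack for detours.
Route from M: right 1 to N, up 1 to I, right 1 to J, down 1 to O — 4 moves in all.
Check: all required cells visited; 4 ≤ 4 moves.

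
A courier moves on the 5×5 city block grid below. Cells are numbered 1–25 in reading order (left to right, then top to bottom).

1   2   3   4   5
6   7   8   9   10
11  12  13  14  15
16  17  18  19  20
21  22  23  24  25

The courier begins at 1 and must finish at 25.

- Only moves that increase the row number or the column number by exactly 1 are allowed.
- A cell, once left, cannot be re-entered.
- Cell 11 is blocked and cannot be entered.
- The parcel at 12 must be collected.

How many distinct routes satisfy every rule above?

A right/down-only route from 1 to 25 makes exactly 4 down-moves and 4 right-moves in some order.
With no other constraints that would be C(8,4) = 70 routes.
Split at 12 and multiply the segment counts (each segment already excludes blocked cells): 1→12: 2; 12→25: 10; product = 20.
That gives 20 routes.

20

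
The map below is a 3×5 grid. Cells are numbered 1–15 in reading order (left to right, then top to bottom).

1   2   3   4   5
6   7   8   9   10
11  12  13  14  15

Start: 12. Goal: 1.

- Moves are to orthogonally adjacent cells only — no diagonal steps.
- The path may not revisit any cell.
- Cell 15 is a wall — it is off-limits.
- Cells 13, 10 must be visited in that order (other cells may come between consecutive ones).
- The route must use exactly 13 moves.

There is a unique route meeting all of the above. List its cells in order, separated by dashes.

12 - 11 - 6 - 7 - 8 - 13 - 14 - 9 - 10 - 5 - 4 - 3 - 2 - 1

The waypoints must appear in the order 13, 10, with no cell reused.
Route from 12: left to 11, up to 6, 2× right (reaching 8), down to 13, right to 14, up to 9, right to 10, up to 5, 4× left (reaching 1) — 13 moves in all.
Check: order respected (13 at step 5, 10 at step 8); 13 moves as required.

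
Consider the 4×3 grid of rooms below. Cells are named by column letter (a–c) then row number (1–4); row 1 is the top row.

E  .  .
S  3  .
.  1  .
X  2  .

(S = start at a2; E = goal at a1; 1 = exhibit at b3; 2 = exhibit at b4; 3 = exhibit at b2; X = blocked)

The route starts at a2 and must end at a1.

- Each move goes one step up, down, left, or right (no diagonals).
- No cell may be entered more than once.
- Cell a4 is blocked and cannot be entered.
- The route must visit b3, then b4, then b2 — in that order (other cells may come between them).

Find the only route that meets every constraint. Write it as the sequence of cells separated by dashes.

a2 - a3 - b3 - b4 - c4 - c3 - c2 - b2 - b1 - a1

The waypoints must appear in the order b3, b4, b2, with no cell reused.
Route from a2: down to a3, right to b3, down to b4, right to c4, 2× up (reaching c2), left to b2, up to b1, left to a1 — 9 moves in all.
Check: order respected (1 at step 2, 2 at step 3, 3 at step 7).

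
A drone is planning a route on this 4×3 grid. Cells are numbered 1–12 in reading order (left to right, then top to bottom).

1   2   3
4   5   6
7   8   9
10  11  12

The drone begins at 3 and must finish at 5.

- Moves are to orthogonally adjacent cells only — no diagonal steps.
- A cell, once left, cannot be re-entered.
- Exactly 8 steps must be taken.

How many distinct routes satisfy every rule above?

7

Need simple routes of exactly 8 moves from 3 to 5 (Manhattan distance 2, so 3 moves are spent on a detour and 3 undoing it).
Enumerating: 3 6 9 12 11 8 7 4 5 | 3 6 9 12 11 10 7 4 5 | 3 6 9 12 11 10 7 8 5 | 3 6 9 8 11 10 7 4 5 | 3 6 9 8 7 4 1 2 5 | 3 2 1 4 7 10 11 8 5 | 3 2 1 4 7 8 9 6 5.
That gives 7 routes.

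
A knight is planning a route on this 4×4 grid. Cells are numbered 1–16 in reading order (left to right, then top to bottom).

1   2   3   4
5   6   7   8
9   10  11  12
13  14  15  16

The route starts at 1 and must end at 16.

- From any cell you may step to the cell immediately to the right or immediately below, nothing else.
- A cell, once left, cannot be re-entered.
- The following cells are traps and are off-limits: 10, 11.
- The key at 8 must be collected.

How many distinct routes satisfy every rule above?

4

A right/down-only route from 1 to 16 makes exactly 3 down-moves and 3 right-moves in some order.
With no other constraints that would be C(6,3) = 20 routes.
Split at 8 and multiply the segment counts (each segment already excludes blocked cells): 1→8: 4; 8→16: 1; product = 4.
That gives 4 routes.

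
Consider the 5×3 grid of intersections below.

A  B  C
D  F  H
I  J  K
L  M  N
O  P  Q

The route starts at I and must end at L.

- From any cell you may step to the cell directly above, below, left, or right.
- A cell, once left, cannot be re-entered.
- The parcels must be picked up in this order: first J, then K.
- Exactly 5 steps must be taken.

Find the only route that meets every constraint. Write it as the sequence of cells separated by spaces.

I J K N M L

The waypoints must appear in the order J, K, with no cell reused.
Route from I: 2× right (reaching K), down to N, 2× left (reaching L) — 5 moves in all.
Check: order respected (J at step 1, K at step 2); 5 moves as required.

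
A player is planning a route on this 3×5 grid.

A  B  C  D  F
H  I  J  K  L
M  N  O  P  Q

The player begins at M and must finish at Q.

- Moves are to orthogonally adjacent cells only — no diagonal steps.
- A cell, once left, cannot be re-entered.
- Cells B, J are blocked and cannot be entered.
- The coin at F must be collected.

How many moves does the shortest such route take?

8

Any route passes through F somewhere between M and Q. Summing Manhattan distances along the two legs (M → F → Q) gives a lower bound of 6 + 2 = 8 moves.
A route of 8 moves achieves this: M → N → O → P → K → D → F → L → Q.
Since 8 matches the lower bound, it is optimal.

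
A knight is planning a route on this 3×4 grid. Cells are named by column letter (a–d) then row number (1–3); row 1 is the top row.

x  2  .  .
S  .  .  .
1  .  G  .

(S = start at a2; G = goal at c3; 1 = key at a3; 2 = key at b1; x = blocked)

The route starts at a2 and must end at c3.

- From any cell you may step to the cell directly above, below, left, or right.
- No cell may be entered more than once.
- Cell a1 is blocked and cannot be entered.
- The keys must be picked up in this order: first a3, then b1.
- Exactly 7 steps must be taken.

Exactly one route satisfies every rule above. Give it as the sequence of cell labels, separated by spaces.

The waypoints must appear in the order a3, b1, with no cell reused.
Route from a2: down 1 to a3, right 1 to b3, up 2 to b1, right 1 to c1, down 2 to c3 — 7 moves in all.
Check: order respected (1 at step 1, 2 at step 4); 7 moves as required.

a2 a3 b3 b2 b1 c1 c2 c3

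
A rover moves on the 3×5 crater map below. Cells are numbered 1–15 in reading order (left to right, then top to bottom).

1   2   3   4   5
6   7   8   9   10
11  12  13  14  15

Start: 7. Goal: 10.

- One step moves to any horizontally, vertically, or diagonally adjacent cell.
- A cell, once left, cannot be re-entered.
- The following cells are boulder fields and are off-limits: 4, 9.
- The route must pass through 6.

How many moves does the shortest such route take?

Any route passes through 6 somewhere between 7 and 10. Summing Chebyshev distances along the two legs (7 → 6 → 10) gives a lower bound of 1 + 4 = 5 moves.
A route of 5 moves achieves this: 7 → 6 → 2 → 8 → 14 → 10.
Since 5 matches the lower bound, it is optimal.

5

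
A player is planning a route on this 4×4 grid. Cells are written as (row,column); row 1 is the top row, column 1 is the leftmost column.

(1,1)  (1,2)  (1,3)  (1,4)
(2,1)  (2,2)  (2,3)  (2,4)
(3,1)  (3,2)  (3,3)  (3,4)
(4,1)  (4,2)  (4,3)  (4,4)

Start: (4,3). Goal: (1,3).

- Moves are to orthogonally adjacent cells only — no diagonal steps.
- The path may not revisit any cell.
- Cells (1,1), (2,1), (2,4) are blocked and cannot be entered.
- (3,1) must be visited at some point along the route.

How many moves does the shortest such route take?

7

Any route passes through (3,1) somewhere between (4,3) and (1,3). Summing Manhattan distances along the two legs ((4,3) → (3,1) → (1,3)) gives a lower bound of 3 + 4 = 7 moves.
A route of 7 moves achieves this: (4,3) → (4,2) → (4,1) → (3,1) → (3,2) → (2,2) → (1,2) → (1,3).
Since 7 matches the lower bound, it is optimal.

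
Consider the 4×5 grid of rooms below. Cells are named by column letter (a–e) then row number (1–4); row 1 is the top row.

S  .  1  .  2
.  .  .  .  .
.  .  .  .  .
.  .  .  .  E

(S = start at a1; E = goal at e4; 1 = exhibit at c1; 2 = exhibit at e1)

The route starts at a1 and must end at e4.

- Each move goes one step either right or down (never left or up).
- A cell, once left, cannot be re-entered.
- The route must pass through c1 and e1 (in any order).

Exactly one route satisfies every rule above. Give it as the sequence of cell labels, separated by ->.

Moves only go right or down, so the column and row indices never decrease.
Route from a1: 4× right (reaching e1), 3× down (reaching e4) — 7 moves in all.
Check: all required cells visited.

a1 -> b1 -> c1 -> d1 -> e1 -> e2 -> e3 -> e4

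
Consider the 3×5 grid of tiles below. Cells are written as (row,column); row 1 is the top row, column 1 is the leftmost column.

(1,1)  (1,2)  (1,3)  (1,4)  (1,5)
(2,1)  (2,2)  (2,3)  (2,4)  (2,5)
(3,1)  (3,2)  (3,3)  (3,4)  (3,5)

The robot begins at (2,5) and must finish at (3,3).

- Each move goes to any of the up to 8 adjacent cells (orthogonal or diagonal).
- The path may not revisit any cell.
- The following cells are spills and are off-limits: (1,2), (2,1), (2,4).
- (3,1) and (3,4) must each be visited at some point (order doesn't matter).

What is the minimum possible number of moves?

6

Any route passes through (3,1) and (3,4) in some order between (2,5) and (3,3). Summing Chebyshev distances along each leg and taking the cheapest ordering ((2,5) → (3,4) → (3,1) → (3,3)) gives a lower bound of 1 + 3 + 2 = 6 moves.
A route of 6 moves achieves this: (2,5) → (3,4) → (2,3) → (2,2) → (3,1) → (3,2) → (3,3).
Since 6 matches the lower bound, it is optimal.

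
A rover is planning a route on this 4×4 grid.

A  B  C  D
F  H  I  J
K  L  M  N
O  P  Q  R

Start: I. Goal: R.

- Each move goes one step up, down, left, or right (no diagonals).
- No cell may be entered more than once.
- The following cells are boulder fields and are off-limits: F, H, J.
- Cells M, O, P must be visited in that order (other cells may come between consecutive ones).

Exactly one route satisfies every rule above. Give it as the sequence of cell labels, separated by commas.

The waypoints must appear in the order M, O, P, with no cell reused.
Route from I: down 1 to M, left 2 to K, down 1 to O, right 3 to R — 7 moves in all.
Check: order respected (M at step 1, O at step 4, P at step 5).

I, M, L, K, O, P, Q, R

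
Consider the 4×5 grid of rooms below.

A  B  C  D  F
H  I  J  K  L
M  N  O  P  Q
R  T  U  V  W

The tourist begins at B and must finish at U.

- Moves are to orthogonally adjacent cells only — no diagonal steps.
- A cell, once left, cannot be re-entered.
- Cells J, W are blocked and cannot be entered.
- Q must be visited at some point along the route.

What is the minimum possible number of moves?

Any route passes through Q somewhere between B and U. Summing Manhattan distances along the two legs (B → Q → U) gives a lower bound of 5 + 3 = 8 moves.
A route of 8 moves achieves this: B → C → D → K → L → Q → P → V → U.
Since 8 matches the lower bound, it is optimal.

8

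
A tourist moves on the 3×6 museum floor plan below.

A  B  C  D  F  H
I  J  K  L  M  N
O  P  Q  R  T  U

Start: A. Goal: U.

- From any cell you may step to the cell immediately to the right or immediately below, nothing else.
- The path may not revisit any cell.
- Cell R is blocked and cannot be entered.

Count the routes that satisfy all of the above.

A right/down-only route from A to U makes exactly 2 down-moves and 5 right-moves in some order.
With no other constraints that would be C(7,2) = 21 routes.
Subtract routes through each blocked cell (inclusion–exclusion for overlaps): − through R: 10 → 11.
That gives 11 routes.

11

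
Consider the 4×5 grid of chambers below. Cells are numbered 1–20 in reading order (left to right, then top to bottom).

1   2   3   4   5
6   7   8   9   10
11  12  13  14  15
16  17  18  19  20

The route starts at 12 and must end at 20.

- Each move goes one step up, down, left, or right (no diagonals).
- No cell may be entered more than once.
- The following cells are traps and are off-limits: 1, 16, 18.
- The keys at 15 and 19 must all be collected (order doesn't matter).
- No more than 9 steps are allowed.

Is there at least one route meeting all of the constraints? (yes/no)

yes

One route that works: 12 → 7 → 8 → 9 → 10 → 15 → 14 → 19 → 20.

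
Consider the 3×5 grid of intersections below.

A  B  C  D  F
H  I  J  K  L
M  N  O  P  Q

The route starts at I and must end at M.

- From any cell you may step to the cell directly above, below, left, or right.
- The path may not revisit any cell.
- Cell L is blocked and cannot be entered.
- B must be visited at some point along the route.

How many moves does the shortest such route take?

4

Any route passes through B somewhere between I and M. Summing Manhattan distances along the two legs (I → B → M) gives a lower bound of 1 + 3 = 4 moves.
A route of 4 moves achieves this: I → B → A → H → M.
Since 4 matches the lower bound, it is optimal.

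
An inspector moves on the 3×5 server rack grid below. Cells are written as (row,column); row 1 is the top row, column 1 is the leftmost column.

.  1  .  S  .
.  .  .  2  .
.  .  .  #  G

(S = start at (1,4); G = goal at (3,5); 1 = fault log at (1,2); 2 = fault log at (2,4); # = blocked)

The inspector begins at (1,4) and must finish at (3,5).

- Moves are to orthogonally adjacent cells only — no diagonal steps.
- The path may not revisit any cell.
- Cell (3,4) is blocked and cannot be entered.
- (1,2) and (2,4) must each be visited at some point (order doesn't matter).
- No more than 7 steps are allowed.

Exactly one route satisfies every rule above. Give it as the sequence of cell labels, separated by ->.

The budget equals the shortest possible length, so every move has to be on a shortest route through the required cells.
Route from (1,4): left 2 to (1,2), down 1 to (2,2), right 3 to (2,5), down 1 to (3,5) — 7 moves in all.
Check: all required cells visited; 7 ≤ 7 moves.

(1,4) -> (1,3) -> (1,2) -> (2,2) -> (2,3) -> (2,4) -> (2,5) -> (3,5)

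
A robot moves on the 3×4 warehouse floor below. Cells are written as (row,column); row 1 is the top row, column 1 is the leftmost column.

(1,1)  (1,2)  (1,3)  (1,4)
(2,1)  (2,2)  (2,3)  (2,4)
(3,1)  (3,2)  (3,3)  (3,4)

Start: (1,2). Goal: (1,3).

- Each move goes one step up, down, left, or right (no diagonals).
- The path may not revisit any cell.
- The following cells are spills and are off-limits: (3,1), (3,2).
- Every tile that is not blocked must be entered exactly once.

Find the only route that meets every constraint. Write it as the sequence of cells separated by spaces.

(1,2) (1,1) (2,1) (2,2) (2,3) (3,3) (3,4) (2,4) (1,4) (1,3)

Need to visit all 10 open cells exactly once, starting at (1,2) and ending at (1,3).
Cell (1,1) has only two open neighbours ((2,1) and (1,2)), so the path must pass straight through it: one of those is the cell it's entered from and the other is where it exits.
Route from (1,2): left to (1,1), down to (2,1), 2× right (reaching (2,3)), down to (3,3), right to (3,4), 2× up (reaching (1,4)), left to (1,3) — 9 moves in all.
Check: all 10 open cells covered.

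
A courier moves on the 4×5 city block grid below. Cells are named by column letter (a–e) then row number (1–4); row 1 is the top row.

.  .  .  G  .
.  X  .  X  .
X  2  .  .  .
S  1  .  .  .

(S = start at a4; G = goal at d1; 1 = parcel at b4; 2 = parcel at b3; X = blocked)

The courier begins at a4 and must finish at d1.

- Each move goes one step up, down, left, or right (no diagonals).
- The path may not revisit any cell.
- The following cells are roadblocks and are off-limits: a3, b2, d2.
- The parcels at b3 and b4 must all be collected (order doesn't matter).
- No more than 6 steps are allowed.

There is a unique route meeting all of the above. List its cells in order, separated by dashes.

a4 - b4 - b3 - c3 - c2 - c1 - d1

Any route must reach b3 and b4 and still end at d1 within 6 moves, so the order of the required stops is forced.
Route from a4: right to b4, up to b3, right to c3, 2× up (reaching c1), right to d1 — 6 moves in all.
Check: all required cells visited; 6 ≤ 6 moves.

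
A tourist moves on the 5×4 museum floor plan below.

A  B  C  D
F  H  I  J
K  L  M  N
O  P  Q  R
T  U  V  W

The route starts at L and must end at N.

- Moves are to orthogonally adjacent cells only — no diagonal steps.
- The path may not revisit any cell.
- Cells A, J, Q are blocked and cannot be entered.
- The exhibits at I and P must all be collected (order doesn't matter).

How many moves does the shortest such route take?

Any route passes through I and P in some order between L and N. Summing Manhattan distances along each leg and taking the cheapest ordering (L → P → I → N) gives a lower bound of 1 + 3 + 2 = 6 moves.
The shortest route satisfying every rule uses 8 moves: L → P → O → K → F → H → I → M → N.
The bound of 6 isn't tight here; checking systematically, no route of length 6 through 7 satisfies every constraint, so 8 is the minimum.

8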